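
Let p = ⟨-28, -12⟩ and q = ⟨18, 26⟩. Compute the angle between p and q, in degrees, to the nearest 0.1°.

147.9

p · q = (-28)·18 + (-12)·26 = -504 - 312 = -816
|p|² = 784 + 144 = 928,  |p| = √928 ≈ 30.463092
|q|² = 324 + 676 = 1000,  |q| = √1000 ≈ 31.622777
cos θ = -816 / (30.463092 · 31.622777) ≈ -0.84706
θ = arccos(-0.84706) ≈ 147.9°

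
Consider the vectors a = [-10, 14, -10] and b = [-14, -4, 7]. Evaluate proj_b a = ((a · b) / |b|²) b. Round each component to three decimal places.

a · b = (-10)·(-14) + 14·(-4) + (-10)·7 = 140 - 56 - 70 = 14
|b|² = 196 + 16 + 49 = 261
proj_b a = (14/261) · (-14, -4, 7) ≈ (-0.751, -0.215, 0.375)

(-0.751, -0.215, 0.375)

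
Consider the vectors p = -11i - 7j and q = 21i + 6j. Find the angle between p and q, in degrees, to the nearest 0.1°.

p · q = (-11)·21 + (-7)·6 = -231 - 42 = -273
|p|² = 121 + 49 = 170,  |p| = √170 ≈ 13.038405
|q|² = 441 + 36 = 477,  |q| = √477 ≈ 21.840330
cos θ = -273 / (13.038405 · 21.840330) ≈ -0.95869
θ = arccos(-0.95869) ≈ 163.5°

163.5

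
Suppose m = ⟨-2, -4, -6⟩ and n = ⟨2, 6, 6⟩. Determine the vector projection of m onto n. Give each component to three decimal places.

m · n = (-2)·2 + (-4)·6 + (-6)·6 = -4 - 24 - 36 = -64
|n|² = 4 + 36 + 36 = 76
proj_n m = (-64/76) · (2, 6, 6) ≈ (-1.684, -5.053, -5.053)

(-1.684, -5.053, -5.053)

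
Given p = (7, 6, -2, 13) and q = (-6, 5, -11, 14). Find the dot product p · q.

192

p · q = 7·(-6) + 6·5 + (-2)·(-11) + 13·14 = -42 + 30 + 22 + 182 = 192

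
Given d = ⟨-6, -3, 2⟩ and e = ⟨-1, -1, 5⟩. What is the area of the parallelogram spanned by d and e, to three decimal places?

i: (-3)·5 - 2·(-1) = -15 - (-2) = -13
j: 2·(-1) - (-6)·5 = -2 - (-30) = 28
k: (-6)·(-1) - (-3)·(-1) = 6 - 3 = 3
d × e = (-13, 28, 3)
|d × e| = √((-13)² + 28² + 3²) = √962 ≈ 31.0161

31.016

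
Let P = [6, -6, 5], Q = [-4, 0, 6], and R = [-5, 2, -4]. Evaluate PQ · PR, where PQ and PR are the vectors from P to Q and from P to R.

PQ = Q − P = (-10, 6, 1)
PR = R − P = (-11, 8, -9)
PQ · PR = (-10)·(-11) + 6·8 + 1·(-9) = 110 + 48 - 9 = 149

149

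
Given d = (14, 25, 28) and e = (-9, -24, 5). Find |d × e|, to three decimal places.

i: 25·5 - 28·(-24) = 125 - (-672) = 797
j: 28·(-9) - 14·5 = -252 - 70 = -322
k: 14·(-24) - 25·(-9) = -336 - (-225) = -111
d × e = (797, -322, -111)
|d × e| = √(797² + (-322)² + (-111)²) = √751214 ≈ 866.7260

866.726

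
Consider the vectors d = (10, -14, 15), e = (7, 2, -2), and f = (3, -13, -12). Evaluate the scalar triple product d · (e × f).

e × f:
i: 2·(-12) - (-2)·(-13) = -24 - 26 = -50
j: (-2)·3 - 7·(-12) = -6 - (-84) = 78
k: 7·(-13) - 2·3 = -91 - 6 = -97
e × f = (-50, 78, -97)
d · (e × f) = 10·(-50) + (-14)·78 + 15·(-97) = -500 - 1092 - 1455 = -3047

-3047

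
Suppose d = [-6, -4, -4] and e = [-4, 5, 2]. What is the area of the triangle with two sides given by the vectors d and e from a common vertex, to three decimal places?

i: (-4)·2 - (-4)·5 = -8 - (-20) = 12
j: (-4)·(-4) - (-6)·2 = 16 - (-12) = 28
k: (-6)·5 - (-4)·(-4) = -30 - 16 = -46
d × e = (12, 28, -46)
|d × e| = √(12² + 28² + (-46)²) = √3044 ≈ 55.1725
area = ½ · 55.1725 ≈ 27.586

27.586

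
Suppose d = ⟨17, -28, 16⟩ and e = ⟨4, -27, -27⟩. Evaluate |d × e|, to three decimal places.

i: (-28)·(-27) - 16·(-27) = 756 - (-432) = 1188
j: 16·4 - 17·(-27) = 64 - (-459) = 523
k: 17·(-27) - (-28)·4 = -459 - (-112) = -347
d × e = (1188, 523, -347)
|d × e| = √(1188² + 523² + (-347)²) = √1805282 ≈ 1343.6078

1343.608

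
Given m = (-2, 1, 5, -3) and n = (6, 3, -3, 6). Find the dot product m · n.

m · n = (-2)·6 + 1·3 + 5·(-3) + (-3)·6 = -12 + 3 - 15 - 18 = -42

-42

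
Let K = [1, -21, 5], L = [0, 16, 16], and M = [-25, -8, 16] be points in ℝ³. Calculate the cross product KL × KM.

KL = (-1, 37, 11)
KM = (-26, 13, 11)
i: 37·11 - 11·13 = 407 - 143 = 264
j: 11·(-26) - (-1)·11 = -286 - (-11) = -275
k: (-1)·13 - 37·(-26) = -13 - (-962) = 949
KL × KM = (264, -275, 949)

(264, -275, 949)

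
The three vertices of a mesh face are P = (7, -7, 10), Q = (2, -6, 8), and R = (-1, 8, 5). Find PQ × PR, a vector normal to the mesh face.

PQ = (-5, 1, -2)
PR = (-8, 15, -5)
i: 1·(-5) - (-2)·15 = -5 - (-30) = 25
j: (-2)·(-8) - (-5)·(-5) = 16 - 25 = -9
k: (-5)·15 - 1·(-8) = -75 - (-8) = -67
PQ × PR = (25, -9, -67)

(25, -9, -67)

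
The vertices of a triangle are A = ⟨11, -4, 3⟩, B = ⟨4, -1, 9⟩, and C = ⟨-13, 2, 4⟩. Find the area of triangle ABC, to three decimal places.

72.038

AB = (-7, 3, 6),  AC = (-24, 6, 1)
i: 3·1 - 6·6 = 3 - 36 = -33
j: 6·(-24) - (-7)·1 = -144 - (-7) = -137
k: (-7)·6 - 3·(-24) = -42 - (-72) = 30
AB × AC = (-33, -137, 30)
|AB × AC| = √20758 ≈ 144.0764
area = ½ · 144.0764 ≈ 72.038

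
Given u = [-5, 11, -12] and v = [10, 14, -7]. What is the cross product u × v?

(91, -155, -180)

i: 11·(-7) - (-12)·14 = -77 - (-168) = 91
j: (-12)·10 - (-5)·(-7) = -120 - 35 = -155
k: (-5)·14 - 11·10 = -70 - 110 = -180
u × v = (91, -155, -180)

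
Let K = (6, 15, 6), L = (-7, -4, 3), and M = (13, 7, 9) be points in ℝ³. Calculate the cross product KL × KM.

(-81, 18, 237)

KL = (-13, -19, -3)
KM = (7, -8, 3)
i: (-19)·3 - (-3)·(-8) = -57 - 24 = -81
j: (-3)·7 - (-13)·3 = -21 - (-39) = 18
k: (-13)·(-8) - (-19)·7 = 104 - (-133) = 237
KL × KM = (-81, 18, 237)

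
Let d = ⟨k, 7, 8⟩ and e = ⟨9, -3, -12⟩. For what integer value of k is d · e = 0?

d · e = k·9 + 7·(-3) + 8·(-12) = -117 + 9k
Set equal to 0: 9k = 117, so k = 13.

13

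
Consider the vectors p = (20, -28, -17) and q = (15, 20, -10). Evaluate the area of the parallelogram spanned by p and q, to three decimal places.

1029.478

i: (-28)·(-10) - (-17)·20 = 280 - (-340) = 620
j: (-17)·15 - 20·(-10) = -255 - (-200) = -55
k: 20·20 - (-28)·15 = 400 - (-420) = 820
p × q = (620, -55, 820)
|p × q| = √(620² + (-55)² + 820²) = √1059825 ≈ 1029.4780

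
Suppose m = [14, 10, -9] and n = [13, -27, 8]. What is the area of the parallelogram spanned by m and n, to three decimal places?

580.581

i: 10·8 - (-9)·(-27) = 80 - 243 = -163
j: (-9)·13 - 14·8 = -117 - 112 = -229
k: 14·(-27) - 10·13 = -378 - 130 = -508
m × n = (-163, -229, -508)
|m × n| = √((-163)² + (-229)² + (-508)²) = √337074 ≈ 580.5807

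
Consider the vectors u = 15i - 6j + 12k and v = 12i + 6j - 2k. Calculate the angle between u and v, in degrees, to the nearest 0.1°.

u · v = 15·12 + (-6)·6 + 12·(-2) = 180 - 36 - 24 = 120
|u|² = 225 + 36 + 144 = 405,  |u| = √405 ≈ 20.124612
|v|² = 144 + 36 + 4 = 184,  |v| = √184 ≈ 13.564660
cos θ = 120 / (20.124612 · 13.564660) ≈ 0.43959
θ = arccos(0.43959) ≈ 63.9°

63.9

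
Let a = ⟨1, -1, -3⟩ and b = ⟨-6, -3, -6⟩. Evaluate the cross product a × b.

(-3, 24, -9)

i: (-1)·(-6) - (-3)·(-3) = 6 - 9 = -3
j: (-3)·(-6) - 1·(-6) = 18 - (-6) = 24
k: 1·(-3) - (-1)·(-6) = -3 - 6 = -9
a × b = (-3, 24, -9)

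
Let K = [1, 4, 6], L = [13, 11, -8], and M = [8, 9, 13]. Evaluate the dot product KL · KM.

21

KL = L − K = (12, 7, -14)
KM = M − K = (7, 5, 7)
KL · KM = 12·7 + 7·5 + (-14)·7 = 84 + 35 - 98 = 21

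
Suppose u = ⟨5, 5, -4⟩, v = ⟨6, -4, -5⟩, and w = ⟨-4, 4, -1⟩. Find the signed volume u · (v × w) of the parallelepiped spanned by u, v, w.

218

v × w:
i: (-4)·(-1) - (-5)·4 = 4 - (-20) = 24
j: (-5)·(-4) - 6·(-1) = 20 - (-6) = 26
k: 6·4 - (-4)·(-4) = 24 - 16 = 8
v × w = (24, 26, 8)
u · (v × w) = 5·24 + 5·26 + (-4)·8 = 120 + 130 - 32 = 218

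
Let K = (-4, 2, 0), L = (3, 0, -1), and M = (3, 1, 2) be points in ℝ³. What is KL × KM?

(-5, -21, 7)

KL = (7, -2, -1)
KM = (7, -1, 2)
i: (-2)·2 - (-1)·(-1) = -4 - 1 = -5
j: (-1)·7 - 7·2 = -7 - 14 = -21
k: 7·(-1) - (-2)·7 = -7 - (-14) = 7
KL × KM = (-5, -21, 7)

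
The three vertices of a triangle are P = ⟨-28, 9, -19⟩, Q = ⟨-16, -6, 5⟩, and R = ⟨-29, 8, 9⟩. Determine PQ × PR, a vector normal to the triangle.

(-396, -360, -27)

PQ = (12, -15, 24)
PR = (-1, -1, 28)
i: (-15)·28 - 24·(-1) = -420 - (-24) = -396
j: 24·(-1) - 12·28 = -24 - 336 = -360
k: 12·(-1) - (-15)·(-1) = -12 - 15 = -27
PQ × PR = (-396, -360, -27)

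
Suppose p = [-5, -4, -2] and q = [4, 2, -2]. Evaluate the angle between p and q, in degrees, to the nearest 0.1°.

136.9

p · q = (-5)·4 + (-4)·2 + (-2)·(-2) = -20 - 8 + 4 = -24
|p|² = 25 + 16 + 4 = 45,  |p| = √45 ≈ 6.708204
|q|² = 16 + 4 + 4 = 24,  |q| = √24 ≈ 4.898979
cos θ = -24 / (6.708204 · 4.898979) ≈ -0.73030
θ = arccos(-0.73030) ≈ 136.9°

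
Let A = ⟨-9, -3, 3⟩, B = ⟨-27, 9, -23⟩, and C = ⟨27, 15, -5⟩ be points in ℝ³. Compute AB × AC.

AB = (-18, 12, -26)
AC = (36, 18, -8)
i: 12·(-8) - (-26)·18 = -96 - (-468) = 372
j: (-26)·36 - (-18)·(-8) = -936 - 144 = -1080
k: (-18)·18 - 12·36 = -324 - 432 = -756
AB × AC = (372, -1080, -756)

(372, -1080, -756)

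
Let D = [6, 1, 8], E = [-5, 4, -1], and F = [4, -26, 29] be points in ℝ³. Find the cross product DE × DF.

DE = (-11, 3, -9)
DF = (-2, -27, 21)
i: 3·21 - (-9)·(-27) = 63 - 243 = -180
j: (-9)·(-2) - (-11)·21 = 18 - (-231) = 249
k: (-11)·(-27) - 3·(-2) = 297 - (-6) = 303
DE × DF = (-180, 249, 303)

(-180, 249, 303)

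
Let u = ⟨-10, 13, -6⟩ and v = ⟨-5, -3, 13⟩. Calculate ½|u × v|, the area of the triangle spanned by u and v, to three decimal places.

119.819

i: 13·13 - (-6)·(-3) = 169 - 18 = 151
j: (-6)·(-5) - (-10)·13 = 30 - (-130) = 160
k: (-10)·(-3) - 13·(-5) = 30 - (-65) = 95
u × v = (151, 160, 95)
|u × v| = √(151² + 160² + 95²) = √57426 ≈ 239.6372
area = ½ · 239.6372 ≈ 119.819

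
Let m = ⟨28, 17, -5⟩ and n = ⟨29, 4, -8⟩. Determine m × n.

(-116, 79, -381)

i: 17·(-8) - (-5)·4 = -136 - (-20) = -116
j: (-5)·29 - 28·(-8) = -145 - (-224) = 79
k: 28·4 - 17·29 = 112 - 493 = -381
m × n = (-116, 79, -381)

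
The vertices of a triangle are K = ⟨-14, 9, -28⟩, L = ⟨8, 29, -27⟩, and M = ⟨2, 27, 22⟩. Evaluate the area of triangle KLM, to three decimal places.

KL = (22, 20, 1),  KM = (16, 18, 50)
i: 20·50 - 1·18 = 1000 - 18 = 982
j: 1·16 - 22·50 = 16 - 1100 = -1084
k: 22·18 - 20·16 = 396 - 320 = 76
KL × KM = (982, -1084, 76)
|KL × KM| = √2145156 ≈ 1464.6351
area = ½ · 1464.6351 ≈ 732.318

732.318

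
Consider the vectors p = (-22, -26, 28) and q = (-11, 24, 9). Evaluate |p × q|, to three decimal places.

i: (-26)·9 - 28·24 = -234 - 672 = -906
j: 28·(-11) - (-22)·9 = -308 - (-198) = -110
k: (-22)·24 - (-26)·(-11) = -528 - 286 = -814
p × q = (-906, -110, -814)
|p × q| = √((-906)² + (-110)² + (-814)²) = √1495532 ≈ 1222.9195

1222.919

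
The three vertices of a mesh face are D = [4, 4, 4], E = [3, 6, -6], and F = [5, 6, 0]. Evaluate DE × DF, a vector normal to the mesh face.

DE = (-1, 2, -10)
DF = (1, 2, -4)
i: 2·(-4) - (-10)·2 = -8 - (-20) = 12
j: (-10)·1 - (-1)·(-4) = -10 - 4 = -14
k: (-1)·2 - 2·1 = -2 - 2 = -4
DE × DF = (12, -14, -4)

(12, -14, -4)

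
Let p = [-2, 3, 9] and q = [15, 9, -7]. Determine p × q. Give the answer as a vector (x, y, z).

i: 3·(-7) - 9·9 = -21 - 81 = -102
j: 9·15 - (-2)·(-7) = 135 - 14 = 121
k: (-2)·9 - 3·15 = -18 - 45 = -63
p × q = (-102, 121, -63)

(-102, 121, -63)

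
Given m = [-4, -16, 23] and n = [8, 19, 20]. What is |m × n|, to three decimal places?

i: (-16)·20 - 23·19 = -320 - 437 = -757
j: 23·8 - (-4)·20 = 184 - (-80) = 264
k: (-4)·19 - (-16)·8 = -76 - (-128) = 52
m × n = (-757, 264, 52)
|m × n| = √((-757)² + 264² + 52²) = √645449 ≈ 803.3984

803.398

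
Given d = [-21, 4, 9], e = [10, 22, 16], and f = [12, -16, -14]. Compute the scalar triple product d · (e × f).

e × f:
i: 22·(-14) - 16·(-16) = -308 - (-256) = -52
j: 16·12 - 10·(-14) = 192 - (-140) = 332
k: 10·(-16) - 22·12 = -160 - 264 = -424
e × f = (-52, 332, -424)
d · (e × f) = (-21)·(-52) + 4·332 + 9·(-424) = 1092 + 1328 - 3816 = -1396

-1396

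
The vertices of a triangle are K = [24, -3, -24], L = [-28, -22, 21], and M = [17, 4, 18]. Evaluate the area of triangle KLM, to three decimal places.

1115.677

KL = (-52, -19, 45),  KM = (-7, 7, 42)
i: (-19)·42 - 45·7 = -798 - 315 = -1113
j: 45·(-7) - (-52)·42 = -315 - (-2184) = 1869
k: (-52)·7 - (-19)·(-7) = -364 - 133 = -497
KL × KM = (-1113, 1869, -497)
|KL × KM| = √4978939 ≈ 2231.3536
area = ½ · 2231.3536 ≈ 1115.677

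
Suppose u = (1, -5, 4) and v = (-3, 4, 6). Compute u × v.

i: (-5)·6 - 4·4 = -30 - 16 = -46
j: 4·(-3) - 1·6 = -12 - 6 = -18
k: 1·4 - (-5)·(-3) = 4 - 15 = -11
u × v = (-46, -18, -11)

(-46, -18, -11)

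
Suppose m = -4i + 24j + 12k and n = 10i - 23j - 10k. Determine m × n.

i: 24·(-10) - 12·(-23) = -240 - (-276) = 36
j: 12·10 - (-4)·(-10) = 120 - 40 = 80
k: (-4)·(-23) - 24·10 = 92 - 240 = -148
m × n = (36, 80, -148)

(36, 80, -148)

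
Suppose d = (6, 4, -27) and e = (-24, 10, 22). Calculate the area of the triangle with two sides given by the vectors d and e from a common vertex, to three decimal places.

i: 4·22 - (-27)·10 = 88 - (-270) = 358
j: (-27)·(-24) - 6·22 = 648 - 132 = 516
k: 6·10 - 4·(-24) = 60 - (-96) = 156
d × e = (358, 516, 156)
|d × e| = √(358² + 516² + 156²) = √418756 ≈ 647.1136
area = ½ · 647.1136 ≈ 323.557

323.557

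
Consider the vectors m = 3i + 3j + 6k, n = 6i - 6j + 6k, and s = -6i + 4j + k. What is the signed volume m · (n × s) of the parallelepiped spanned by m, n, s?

-288

n × s:
i: (-6)·1 - 6·4 = -6 - 24 = -30
j: 6·(-6) - 6·1 = -36 - 6 = -42
k: 6·4 - (-6)·(-6) = 24 - 36 = -12
n × s = (-30, -42, -12)
m · (n × s) = 3·(-30) + 3·(-42) + 6·(-12) = -90 - 126 - 72 = -288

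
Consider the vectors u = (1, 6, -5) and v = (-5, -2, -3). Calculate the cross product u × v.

i: 6·(-3) - (-5)·(-2) = -18 - 10 = -28
j: (-5)·(-5) - 1·(-3) = 25 - (-3) = 28
k: 1·(-2) - 6·(-5) = -2 - (-30) = 28
u × v = (-28, 28, 28)

(-28, 28, 28)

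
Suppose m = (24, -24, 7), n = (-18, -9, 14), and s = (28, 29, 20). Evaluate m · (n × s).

n × s:
i: (-9)·20 - 14·29 = -180 - 406 = -586
j: 14·28 - (-18)·20 = 392 - (-360) = 752
k: (-18)·29 - (-9)·28 = -522 - (-252) = -270
n × s = (-586, 752, -270)
m · (n × s) = 24·(-586) + (-24)·752 + 7·(-270) = -14064 - 18048 - 1890 = -34002

-34002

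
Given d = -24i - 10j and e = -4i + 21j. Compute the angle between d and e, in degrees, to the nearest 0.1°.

101.8

d · e = (-24)·(-4) + (-10)·21 = 96 - 210 = -114
|d|² = 576 + 100 = 676,  |d| = √676 ≈ 26.000000
|e|² = 16 + 441 = 457,  |e| = √457 ≈ 21.377558
cos θ = -114 / (26.000000 · 21.377558) ≈ -0.20510
θ = arccos(-0.20510) ≈ 101.8°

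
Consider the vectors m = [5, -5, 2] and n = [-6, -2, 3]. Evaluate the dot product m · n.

m · n = 5·(-6) + (-5)·(-2) + 2·3 = -30 + 10 + 6 = -14

-14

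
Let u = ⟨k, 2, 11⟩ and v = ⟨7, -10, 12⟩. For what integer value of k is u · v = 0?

-16

u · v = k·7 + 2·(-10) + 11·12 = 112 + 7k
Set equal to 0: 7k = -112, so k = -16.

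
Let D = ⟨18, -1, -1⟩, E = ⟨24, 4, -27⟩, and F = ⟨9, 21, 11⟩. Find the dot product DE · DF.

DE = E − D = (6, 5, -26)
DF = F − D = (-9, 22, 12)
DE · DF = 6·(-9) + 5·22 + (-26)·12 = -54 + 110 - 312 = -256

-256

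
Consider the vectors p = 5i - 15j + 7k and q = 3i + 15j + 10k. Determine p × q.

(-255, -29, 120)

i: (-15)·10 - 7·15 = -150 - 105 = -255
j: 7·3 - 5·10 = 21 - 50 = -29
k: 5·15 - (-15)·3 = 75 - (-45) = 120
p × q = (-255, -29, 120)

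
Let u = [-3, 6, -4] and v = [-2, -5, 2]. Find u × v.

i: 6·2 - (-4)·(-5) = 12 - 20 = -8
j: (-4)·(-2) - (-3)·2 = 8 - (-6) = 14
k: (-3)·(-5) - 6·(-2) = 15 - (-12) = 27
u × v = (-8, 14, 27)

(-8, 14, 27)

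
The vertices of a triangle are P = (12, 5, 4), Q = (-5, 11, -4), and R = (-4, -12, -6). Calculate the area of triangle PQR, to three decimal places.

217.028

PQ = (-17, 6, -8),  PR = (-16, -17, -10)
i: 6·(-10) - (-8)·(-17) = -60 - 136 = -196
j: (-8)·(-16) - (-17)·(-10) = 128 - 170 = -42
k: (-17)·(-17) - 6·(-16) = 289 - (-96) = 385
PQ × PR = (-196, -42, 385)
|PQ × PR| = √188405 ≈ 434.0564
area = ½ · 434.0564 ≈ 217.028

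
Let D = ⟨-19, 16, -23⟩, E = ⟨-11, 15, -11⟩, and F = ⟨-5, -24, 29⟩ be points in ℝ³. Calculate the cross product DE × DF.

(428, -248, -306)

DE = (8, -1, 12)
DF = (14, -40, 52)
i: (-1)·52 - 12·(-40) = -52 - (-480) = 428
j: 12·14 - 8·52 = 168 - 416 = -248
k: 8·(-40) - (-1)·14 = -320 - (-14) = -306
DE × DF = (428, -248, -306)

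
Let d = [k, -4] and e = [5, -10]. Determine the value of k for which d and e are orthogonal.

-8

d · e = k·5 + (-4)·(-10) = 40 + 5k
Set equal to 0: 5k = -40, so k = -8.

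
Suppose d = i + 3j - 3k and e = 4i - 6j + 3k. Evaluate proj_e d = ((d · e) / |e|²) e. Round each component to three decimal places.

(-1.508, 2.262, -1.131)

d · e = 1·4 + 3·(-6) + (-3)·3 = 4 - 18 - 9 = -23
|e|² = 16 + 36 + 9 = 61
proj_e d = (-23/61) · (4, -6, 3) ≈ (-1.508, 2.262, -1.131)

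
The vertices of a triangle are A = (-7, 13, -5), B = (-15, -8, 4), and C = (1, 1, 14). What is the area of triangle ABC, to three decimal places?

AB = (-8, -21, 9),  AC = (8, -12, 19)
i: (-21)·19 - 9·(-12) = -399 - (-108) = -291
j: 9·8 - (-8)·19 = 72 - (-152) = 224
k: (-8)·(-12) - (-21)·8 = 96 - (-168) = 264
AB × AC = (-291, 224, 264)
|AB × AC| = √204553 ≈ 452.2754
area = ½ · 452.2754 ≈ 226.138

226.138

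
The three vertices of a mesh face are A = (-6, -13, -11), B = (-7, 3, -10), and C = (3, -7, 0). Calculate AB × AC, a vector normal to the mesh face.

AB = (-1, 16, 1)
AC = (9, 6, 11)
i: 16·11 - 1·6 = 176 - 6 = 170
j: 1·9 - (-1)·11 = 9 - (-11) = 20
k: (-1)·6 - 16·9 = -6 - 144 = -150
AB × AC = (170, 20, -150)

(170, 20, -150)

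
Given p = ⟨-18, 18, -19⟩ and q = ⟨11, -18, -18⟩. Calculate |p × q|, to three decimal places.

862.277

i: 18·(-18) - (-19)·(-18) = -324 - 342 = -666
j: (-19)·11 - (-18)·(-18) = -209 - 324 = -533
k: (-18)·(-18) - 18·11 = 324 - 198 = 126
p × q = (-666, -533, 126)
|p × q| = √((-666)² + (-533)² + 126²) = √743521 ≈ 862.2766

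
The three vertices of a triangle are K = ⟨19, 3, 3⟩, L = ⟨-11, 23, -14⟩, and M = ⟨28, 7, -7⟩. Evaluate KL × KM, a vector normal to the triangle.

(-132, -453, -300)

KL = (-30, 20, -17)
KM = (9, 4, -10)
i: 20·(-10) - (-17)·4 = -200 - (-68) = -132
j: (-17)·9 - (-30)·(-10) = -153 - 300 = -453
k: (-30)·4 - 20·9 = -120 - 180 = -300
KL × KM = (-132, -453, -300)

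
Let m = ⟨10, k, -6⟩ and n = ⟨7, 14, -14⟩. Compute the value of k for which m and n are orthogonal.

m · n = 10·7 + k·14 + (-6)·(-14) = 154 + 14k
Set equal to 0: 14k = -154, so k = -11.

-11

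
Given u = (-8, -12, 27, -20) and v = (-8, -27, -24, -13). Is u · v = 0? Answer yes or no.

yes

u · v = (-8)·(-8) + (-12)·(-27) + 27·(-24) + (-20)·(-13) = 64 + 324 - 648 + 260 = 0
Zero, so the vectors are orthogonal.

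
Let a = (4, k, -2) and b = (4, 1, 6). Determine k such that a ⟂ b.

-4

a · b = 4·4 + k·1 + (-2)·6 = 4 + 1k
Set equal to 0: 1k = -4, so k = -4.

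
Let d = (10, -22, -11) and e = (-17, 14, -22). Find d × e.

i: (-22)·(-22) - (-11)·14 = 484 - (-154) = 638
j: (-11)·(-17) - 10·(-22) = 187 - (-220) = 407
k: 10·14 - (-22)·(-17) = 140 - 374 = -234
d × e = (638, 407, -234)

(638, 407, -234)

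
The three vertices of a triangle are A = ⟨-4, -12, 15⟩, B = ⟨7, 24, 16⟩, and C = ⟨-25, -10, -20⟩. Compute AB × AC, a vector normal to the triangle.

(-1262, 364, 778)

AB = (11, 36, 1)
AC = (-21, 2, -35)
i: 36·(-35) - 1·2 = -1260 - 2 = -1262
j: 1·(-21) - 11·(-35) = -21 - (-385) = 364
k: 11·2 - 36·(-21) = 22 - (-756) = 778
AB × AC = (-1262, 364, 778)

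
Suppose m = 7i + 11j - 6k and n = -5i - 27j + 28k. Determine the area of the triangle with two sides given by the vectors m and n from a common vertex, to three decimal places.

129.256

i: 11·28 - (-6)·(-27) = 308 - 162 = 146
j: (-6)·(-5) - 7·28 = 30 - 196 = -166
k: 7·(-27) - 11·(-5) = -189 - (-55) = -134
m × n = (146, -166, -134)
|m × n| = √(146² + (-166)² + (-134)²) = √66828 ≈ 258.5111
area = ½ · 258.5111 ≈ 129.256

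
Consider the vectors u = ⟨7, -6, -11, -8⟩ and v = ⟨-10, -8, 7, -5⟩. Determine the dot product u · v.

u · v = 7·(-10) + (-6)·(-8) + (-11)·7 + (-8)·(-5) = -70 + 48 - 77 + 40 = -59

-59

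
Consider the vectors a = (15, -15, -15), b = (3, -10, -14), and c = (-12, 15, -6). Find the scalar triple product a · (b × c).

2385

b × c:
i: (-10)·(-6) - (-14)·15 = 60 - (-210) = 270
j: (-14)·(-12) - 3·(-6) = 168 - (-18) = 186
k: 3·15 - (-10)·(-12) = 45 - 120 = -75
b × c = (270, 186, -75)
a · (b × c) = 15·270 + (-15)·186 + (-15)·(-75) = 4050 - 2790 + 1125 = 2385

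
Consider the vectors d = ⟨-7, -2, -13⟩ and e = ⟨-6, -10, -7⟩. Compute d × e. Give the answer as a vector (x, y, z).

(-116, 29, 58)

i: (-2)·(-7) - (-13)·(-10) = 14 - 130 = -116
j: (-13)·(-6) - (-7)·(-7) = 78 - 49 = 29
k: (-7)·(-10) - (-2)·(-6) = 70 - 12 = 58
d × e = (-116, 29, 58)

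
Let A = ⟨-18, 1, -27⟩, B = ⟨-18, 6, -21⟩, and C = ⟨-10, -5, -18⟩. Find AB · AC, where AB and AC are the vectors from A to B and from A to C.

AB = B − A = (0, 5, 6)
AC = C − A = (8, -6, 9)
AB · AC = 0·8 + 5·(-6) + 6·9 = 0 - 30 + 54 = 24

24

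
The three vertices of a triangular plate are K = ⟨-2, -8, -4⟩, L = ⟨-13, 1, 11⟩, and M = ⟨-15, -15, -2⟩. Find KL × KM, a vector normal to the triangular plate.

KL = (-11, 9, 15)
KM = (-13, -7, 2)
i: 9·2 - 15·(-7) = 18 - (-105) = 123
j: 15·(-13) - (-11)·2 = -195 - (-22) = -173
k: (-11)·(-7) - 9·(-13) = 77 - (-117) = 194
KL × KM = (123, -173, 194)

(123, -173, 194)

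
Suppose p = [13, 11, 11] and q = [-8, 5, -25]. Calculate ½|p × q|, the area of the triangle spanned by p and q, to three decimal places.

217.070

i: 11·(-25) - 11·5 = -275 - 55 = -330
j: 11·(-8) - 13·(-25) = -88 - (-325) = 237
k: 13·5 - 11·(-8) = 65 - (-88) = 153
p × q = (-330, 237, 153)
|p × q| = √((-330)² + 237² + 153²) = √188478 ≈ 434.1405
area = ½ · 434.1405 ≈ 217.070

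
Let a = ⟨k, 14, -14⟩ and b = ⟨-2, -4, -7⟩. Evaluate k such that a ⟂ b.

a · b = k·(-2) + 14·(-4) + (-14)·(-7) = 42 - 2k
Set equal to 0: -2k = -42, so k = 21.

21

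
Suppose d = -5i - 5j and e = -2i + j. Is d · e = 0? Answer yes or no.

d · e = (-5)·(-2) + (-5)·1 = 10 - 5 = 5
Nonzero, so the vectors are not orthogonal.

no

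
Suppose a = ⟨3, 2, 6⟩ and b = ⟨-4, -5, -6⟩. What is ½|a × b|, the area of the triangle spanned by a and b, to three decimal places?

10.112

i: 2·(-6) - 6·(-5) = -12 - (-30) = 18
j: 6·(-4) - 3·(-6) = -24 - (-18) = -6
k: 3·(-5) - 2·(-4) = -15 - (-8) = -7
a × b = (18, -6, -7)
|a × b| = √(18² + (-6)² + (-7)²) = √409 ≈ 20.2237
area = ½ · 20.2237 ≈ 10.112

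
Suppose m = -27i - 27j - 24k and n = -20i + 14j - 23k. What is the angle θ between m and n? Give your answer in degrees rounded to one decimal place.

m · n = (-27)·(-20) + (-27)·14 + (-24)·(-23) = 540 - 378 + 552 = 714
|m|² = 729 + 729 + 576 = 2034,  |m| = √2034 ≈ 45.099889
|n|² = 400 + 196 + 529 = 1125,  |n| = √1125 ≈ 33.541020
cos θ = 714 / (45.099889 · 33.541020) ≈ 0.47200
θ = arccos(0.47200) ≈ 61.8°

61.8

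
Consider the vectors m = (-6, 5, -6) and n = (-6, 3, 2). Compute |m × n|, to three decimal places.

56.851

i: 5·2 - (-6)·3 = 10 - (-18) = 28
j: (-6)·(-6) - (-6)·2 = 36 - (-12) = 48
k: (-6)·3 - 5·(-6) = -18 - (-30) = 12
m × n = (28, 48, 12)
|m × n| = √(28² + 48² + 12²) = √3232 ≈ 56.8507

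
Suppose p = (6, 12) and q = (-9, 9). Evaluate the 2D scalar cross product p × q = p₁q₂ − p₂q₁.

6·9 - 12·(-9) = 54 - (-108) = 162

162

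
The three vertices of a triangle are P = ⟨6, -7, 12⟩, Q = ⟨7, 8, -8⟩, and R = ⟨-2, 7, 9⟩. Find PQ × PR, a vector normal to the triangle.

(235, 163, 134)

PQ = (1, 15, -20)
PR = (-8, 14, -3)
i: 15·(-3) - (-20)·14 = -45 - (-280) = 235
j: (-20)·(-8) - 1·(-3) = 160 - (-3) = 163
k: 1·14 - 15·(-8) = 14 - (-120) = 134
PQ × PR = (235, 163, 134)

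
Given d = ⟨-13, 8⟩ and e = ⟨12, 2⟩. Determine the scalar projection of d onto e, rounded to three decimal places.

d · e = (-13)·12 + 8·2 = -156 + 16 = -140
|e| = √(144 + 4) = √148 ≈ 12.1655
comp_e d = -140 / √148 ≈ -11.508

-11.508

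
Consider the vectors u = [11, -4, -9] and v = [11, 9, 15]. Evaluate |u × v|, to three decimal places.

300.975

i: (-4)·15 - (-9)·9 = -60 - (-81) = 21
j: (-9)·11 - 11·15 = -99 - 165 = -264
k: 11·9 - (-4)·11 = 99 - (-44) = 143
u × v = (21, -264, 143)
|u × v| = √(21² + (-264)² + 143²) = √90586 ≈ 300.9751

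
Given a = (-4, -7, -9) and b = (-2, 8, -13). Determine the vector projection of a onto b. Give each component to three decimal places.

a · b = (-4)·(-2) + (-7)·8 + (-9)·(-13) = 8 - 56 + 117 = 69
|b|² = 4 + 64 + 169 = 237
proj_b a = (69/237) · (-2, 8, -13) ≈ (-0.582, 2.329, -3.785)

(-0.582, 2.329, -3.785)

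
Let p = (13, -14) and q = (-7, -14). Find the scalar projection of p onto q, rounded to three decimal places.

p · q = 13·(-7) + (-14)·(-14) = -91 + 196 = 105
|q| = √(49 + 196) = √245 ≈ 15.6525
comp_q p = 105 / √245 ≈ 6.708

6.708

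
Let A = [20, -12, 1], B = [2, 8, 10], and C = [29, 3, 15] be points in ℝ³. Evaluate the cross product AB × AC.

AB = (-18, 20, 9)
AC = (9, 15, 14)
i: 20·14 - 9·15 = 280 - 135 = 145
j: 9·9 - (-18)·14 = 81 - (-252) = 333
k: (-18)·15 - 20·9 = -270 - 180 = -450
AB × AC = (145, 333, -450)

(145, 333, -450)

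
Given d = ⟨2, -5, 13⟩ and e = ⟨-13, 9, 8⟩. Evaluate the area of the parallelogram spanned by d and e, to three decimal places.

i: (-5)·8 - 13·9 = -40 - 117 = -157
j: 13·(-13) - 2·8 = -169 - 16 = -185
k: 2·9 - (-5)·(-13) = 18 - 65 = -47
d × e = (-157, -185, -47)
|d × e| = √((-157)² + (-185)² + (-47)²) = √61083 ≈ 247.1498

247.150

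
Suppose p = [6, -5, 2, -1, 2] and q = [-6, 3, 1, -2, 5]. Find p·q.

-37

p · q = 6·(-6) + (-5)·3 + 2·1 + (-1)·(-2) + 2·5 = -36 - 15 + 2 + 2 + 10 = -37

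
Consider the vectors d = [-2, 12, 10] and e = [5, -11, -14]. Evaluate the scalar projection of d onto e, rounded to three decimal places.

d · e = (-2)·5 + 12·(-11) + 10·(-14) = -10 - 132 - 140 = -282
|e| = √(25 + 121 + 196) = √342 ≈ 18.4932
comp_e d = -282 / √342 ≈ -15.249

-15.249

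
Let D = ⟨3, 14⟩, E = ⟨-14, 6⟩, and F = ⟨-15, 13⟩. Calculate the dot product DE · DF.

314

DE = E − D = (-17, -8)
DF = F − D = (-18, -1)
DE · DF = (-17)·(-18) + (-8)·(-1) = 306 + 8 = 314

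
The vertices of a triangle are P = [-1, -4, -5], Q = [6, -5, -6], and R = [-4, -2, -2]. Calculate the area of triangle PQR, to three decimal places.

10.559

PQ = (7, -1, -1),  PR = (-3, 2, 3)
i: (-1)·3 - (-1)·2 = -3 - (-2) = -1
j: (-1)·(-3) - 7·3 = 3 - 21 = -18
k: 7·2 - (-1)·(-3) = 14 - 3 = 11
PQ × PR = (-1, -18, 11)
|PQ × PR| = √446 ≈ 21.1187
area = ½ · 21.1187 ≈ 10.559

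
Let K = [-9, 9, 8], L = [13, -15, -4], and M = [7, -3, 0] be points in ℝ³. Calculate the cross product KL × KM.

(48, -16, 120)

KL = (22, -24, -12)
KM = (16, -12, -8)
i: (-24)·(-8) - (-12)·(-12) = 192 - 144 = 48
j: (-12)·16 - 22·(-8) = -192 - (-176) = -16
k: 22·(-12) - (-24)·16 = -264 - (-384) = 120
KL × KM = (48, -16, 120)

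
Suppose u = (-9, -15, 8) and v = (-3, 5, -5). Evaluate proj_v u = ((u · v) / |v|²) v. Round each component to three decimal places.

(4.475, -7.458, 7.458)

u · v = (-9)·(-3) + (-15)·5 + 8·(-5) = 27 - 75 - 40 = -88
|v|² = 9 + 25 + 25 = 59
proj_v u = (-88/59) · (-3, 5, -5) ≈ (4.475, -7.458, 7.458)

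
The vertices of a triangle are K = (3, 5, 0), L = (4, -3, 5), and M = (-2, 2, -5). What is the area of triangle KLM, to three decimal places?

36.311

KL = (1, -8, 5),  KM = (-5, -3, -5)
i: (-8)·(-5) - 5·(-3) = 40 - (-15) = 55
j: 5·(-5) - 1·(-5) = -25 - (-5) = -20
k: 1·(-3) - (-8)·(-5) = -3 - 40 = -43
KL × KM = (55, -20, -43)
|KL × KM| = √5274 ≈ 72.6223
area = ½ · 72.6223 ≈ 36.311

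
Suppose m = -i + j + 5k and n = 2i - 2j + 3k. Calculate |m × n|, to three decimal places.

i: 1·3 - 5·(-2) = 3 - (-10) = 13
j: 5·2 - (-1)·3 = 10 - (-3) = 13
k: (-1)·(-2) - 1·2 = 2 - 2 = 0
m × n = (13, 13, 0)
|m × n| = √(13² + 13² + 0²) = √338 ≈ 18.3848

18.385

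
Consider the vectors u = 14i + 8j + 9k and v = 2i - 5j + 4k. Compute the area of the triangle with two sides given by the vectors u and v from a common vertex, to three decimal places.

i: 8·4 - 9·(-5) = 32 - (-45) = 77
j: 9·2 - 14·4 = 18 - 56 = -38
k: 14·(-5) - 8·2 = -70 - 16 = -86
u × v = (77, -38, -86)
|u × v| = √(77² + (-38)² + (-86)²) = √14769 ≈ 121.5278
area = ½ · 121.5278 ≈ 60.764

60.764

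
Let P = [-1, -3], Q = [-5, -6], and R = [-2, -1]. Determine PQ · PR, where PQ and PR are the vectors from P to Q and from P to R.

PQ = Q − P = (-4, -3)
PR = R − P = (-1, 2)
PQ · PR = (-4)·(-1) + (-3)·2 = 4 - 6 = -2

-2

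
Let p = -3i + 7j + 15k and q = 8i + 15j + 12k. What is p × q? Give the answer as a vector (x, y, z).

i: 7·12 - 15·15 = 84 - 225 = -141
j: 15·8 - (-3)·12 = 120 - (-36) = 156
k: (-3)·15 - 7·8 = -45 - 56 = -101
p × q = (-141, 156, -101)

(-141, 156, -101)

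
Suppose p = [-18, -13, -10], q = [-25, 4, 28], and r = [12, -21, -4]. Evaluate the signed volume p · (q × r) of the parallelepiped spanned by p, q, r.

q × r:
i: 4·(-4) - 28·(-21) = -16 - (-588) = 572
j: 28·12 - (-25)·(-4) = 336 - 100 = 236
k: (-25)·(-21) - 4·12 = 525 - 48 = 477
q × r = (572, 236, 477)
p · (q × r) = (-18)·572 + (-13)·236 + (-10)·477 = -10296 - 3068 - 4770 = -18134

-18134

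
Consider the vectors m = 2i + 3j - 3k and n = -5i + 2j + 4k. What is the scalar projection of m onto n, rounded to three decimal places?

-2.385

m · n = 2·(-5) + 3·2 + (-3)·4 = -10 + 6 - 12 = -16
|n| = √(25 + 4 + 16) = √45 ≈ 6.7082
comp_n m = -16 / √45 ≈ -2.385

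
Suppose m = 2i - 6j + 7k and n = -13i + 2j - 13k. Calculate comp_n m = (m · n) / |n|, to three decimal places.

-6.976

m · n = 2·(-13) + (-6)·2 + 7·(-13) = -26 - 12 - 91 = -129
|n| = √(169 + 4 + 169) = √342 ≈ 18.4932
comp_n m = -129 / √342 ≈ -6.976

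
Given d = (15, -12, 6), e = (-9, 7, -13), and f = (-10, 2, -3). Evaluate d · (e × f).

e × f:
i: 7·(-3) - (-13)·2 = -21 - (-26) = 5
j: (-13)·(-10) - (-9)·(-3) = 130 - 27 = 103
k: (-9)·2 - 7·(-10) = -18 - (-70) = 52
e × f = (5, 103, 52)
d · (e × f) = 15·5 + (-12)·103 + 6·52 = 75 - 1236 + 312 = -849

-849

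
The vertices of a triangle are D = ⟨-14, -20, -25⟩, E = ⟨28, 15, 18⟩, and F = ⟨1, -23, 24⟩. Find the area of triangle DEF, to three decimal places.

DE = (42, 35, 43),  DF = (15, -3, 49)
i: 35·49 - 43·(-3) = 1715 - (-129) = 1844
j: 43·15 - 42·49 = 645 - 2058 = -1413
k: 42·(-3) - 35·15 = -126 - 525 = -651
DE × DF = (1844, -1413, -651)
|DE × DF| = √5820706 ≈ 2412.6139
area = ½ · 2412.6139 ≈ 1206.307

1206.307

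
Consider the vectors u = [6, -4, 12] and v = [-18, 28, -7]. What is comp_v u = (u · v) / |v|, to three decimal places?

-8.937

u · v = 6·(-18) + (-4)·28 + 12·(-7) = -108 - 112 - 84 = -304
|v| = √(324 + 784 + 49) = √1157 ≈ 34.0147
comp_v u = -304 / √1157 ≈ -8.937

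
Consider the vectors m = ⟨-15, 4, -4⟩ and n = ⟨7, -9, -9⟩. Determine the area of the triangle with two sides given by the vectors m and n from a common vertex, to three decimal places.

103.925

i: 4·(-9) - (-4)·(-9) = -36 - 36 = -72
j: (-4)·7 - (-15)·(-9) = -28 - 135 = -163
k: (-15)·(-9) - 4·7 = 135 - 28 = 107
m × n = (-72, -163, 107)
|m × n| = √((-72)² + (-163)² + 107²) = √43202 ≈ 207.8509
area = ½ · 207.8509 ≈ 103.925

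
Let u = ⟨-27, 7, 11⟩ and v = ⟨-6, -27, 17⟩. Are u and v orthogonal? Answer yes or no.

u · v = (-27)·(-6) + 7·(-27) + 11·17 = 162 - 189 + 187 = 160
Nonzero, so the vectors are not orthogonal.

no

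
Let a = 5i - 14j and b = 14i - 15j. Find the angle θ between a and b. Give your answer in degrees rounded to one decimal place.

23.4

a · b = 5·14 + (-14)·(-15) = 70 + 210 = 280
|a|² = 25 + 196 = 221,  |a| = √221 ≈ 14.866069
|b|² = 196 + 225 = 421,  |b| = √421 ≈ 20.518285
cos θ = 280 / (14.866069 · 20.518285) ≈ 0.91795
θ = arccos(0.91795) ≈ 23.4°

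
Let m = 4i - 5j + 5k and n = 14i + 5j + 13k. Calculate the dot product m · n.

m · n = 4·14 + (-5)·5 + 5·13 = 56 - 25 + 65 = 96

96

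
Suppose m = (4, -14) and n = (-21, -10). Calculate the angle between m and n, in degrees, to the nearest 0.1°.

80.5

m · n = 4·(-21) + (-14)·(-10) = -84 + 140 = 56
|m|² = 16 + 196 = 212,  |m| = √212 ≈ 14.560220
|n|² = 441 + 100 = 541,  |n| = √541 ≈ 23.259407
cos θ = 56 / (14.560220 · 23.259407) ≈ 0.16536
θ = arccos(0.16536) ≈ 80.5°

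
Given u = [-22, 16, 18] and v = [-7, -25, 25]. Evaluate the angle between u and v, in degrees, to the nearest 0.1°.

80.0

u · v = (-22)·(-7) + 16·(-25) + 18·25 = 154 - 400 + 450 = 204
|u|² = 484 + 256 + 324 = 1064,  |u| = √1064 ≈ 32.619013
|v|² = 49 + 625 + 625 = 1299,  |v| = √1299 ≈ 36.041643
cos θ = 204 / (32.619013 · 36.041643) ≈ 0.17352
θ = arccos(0.17352) ≈ 80.0°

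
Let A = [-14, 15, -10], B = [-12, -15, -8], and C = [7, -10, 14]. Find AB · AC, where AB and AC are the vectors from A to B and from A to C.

840

AB = B − A = (2, -30, 2)
AC = C − A = (21, -25, 24)
AB · AC = 2·21 + (-30)·(-25) + 2·24 = 42 + 750 + 48 = 840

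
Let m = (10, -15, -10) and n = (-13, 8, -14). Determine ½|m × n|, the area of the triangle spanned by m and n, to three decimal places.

206.292

i: (-15)·(-14) - (-10)·8 = 210 - (-80) = 290
j: (-10)·(-13) - 10·(-14) = 130 - (-140) = 270
k: 10·8 - (-15)·(-13) = 80 - 195 = -115
m × n = (290, 270, -115)
|m × n| = √(290² + 270² + (-115)²) = √170225 ≈ 412.5833
area = ½ · 412.5833 ≈ 206.292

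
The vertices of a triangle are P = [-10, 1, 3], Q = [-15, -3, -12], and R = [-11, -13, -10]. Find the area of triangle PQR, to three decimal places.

PQ = (-5, -4, -15),  PR = (-1, -14, -13)
i: (-4)·(-13) - (-15)·(-14) = 52 - 210 = -158
j: (-15)·(-1) - (-5)·(-13) = 15 - 65 = -50
k: (-5)·(-14) - (-4)·(-1) = 70 - 4 = 66
PQ × PR = (-158, -50, 66)
|PQ × PR| = √31820 ≈ 178.3816
area = ½ · 178.3816 ≈ 89.191

89.191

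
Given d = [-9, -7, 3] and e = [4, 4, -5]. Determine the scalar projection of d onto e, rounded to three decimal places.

-10.464

d · e = (-9)·4 + (-7)·4 + 3·(-5) = -36 - 28 - 15 = -79
|e| = √(16 + 16 + 25) = √57 ≈ 7.5498
comp_e d = -79 / √57 ≈ -10.464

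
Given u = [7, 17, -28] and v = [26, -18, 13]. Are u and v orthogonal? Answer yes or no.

no

u · v = 7·26 + 17·(-18) + (-28)·13 = 182 - 306 - 364 = -488
Nonzero, so the vectors are not orthogonal.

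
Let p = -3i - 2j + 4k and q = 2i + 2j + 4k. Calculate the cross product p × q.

i: (-2)·4 - 4·2 = -8 - 8 = -16
j: 4·2 - (-3)·4 = 8 - (-12) = 20
k: (-3)·2 - (-2)·2 = -6 - (-4) = -2
p × q = (-16, 20, -2)

(-16, 20, -2)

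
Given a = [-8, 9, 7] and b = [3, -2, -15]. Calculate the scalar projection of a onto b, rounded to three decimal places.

-9.529

a · b = (-8)·3 + 9·(-2) + 7·(-15) = -24 - 18 - 105 = -147
|b| = √(9 + 4 + 225) = √238 ≈ 15.4272
comp_b a = -147 / √238 ≈ -9.529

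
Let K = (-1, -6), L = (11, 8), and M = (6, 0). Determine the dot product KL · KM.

168

KL = L − K = (12, 14)
KM = M − K = (7, 6)
KL · KM = 12·7 + 14·6 = 84 + 84 = 168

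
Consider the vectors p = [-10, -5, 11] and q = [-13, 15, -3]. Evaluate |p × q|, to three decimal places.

314.092

i: (-5)·(-3) - 11·15 = 15 - 165 = -150
j: 11·(-13) - (-10)·(-3) = -143 - 30 = -173
k: (-10)·15 - (-5)·(-13) = -150 - 65 = -215
p × q = (-150, -173, -215)
|p × q| = √((-150)² + (-173)² + (-215)²) = √98654 ≈ 314.0923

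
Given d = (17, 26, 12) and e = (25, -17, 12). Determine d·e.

127

d · e = 17·25 + 26·(-17) + 12·12 = 425 - 442 + 144 = 127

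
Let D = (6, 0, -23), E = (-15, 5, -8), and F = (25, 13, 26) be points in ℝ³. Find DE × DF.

DE = (-21, 5, 15)
DF = (19, 13, 49)
i: 5·49 - 15·13 = 245 - 195 = 50
j: 15·19 - (-21)·49 = 285 - (-1029) = 1314
k: (-21)·13 - 5·19 = -273 - 95 = -368
DE × DF = (50, 1314, -368)

(50, 1314, -368)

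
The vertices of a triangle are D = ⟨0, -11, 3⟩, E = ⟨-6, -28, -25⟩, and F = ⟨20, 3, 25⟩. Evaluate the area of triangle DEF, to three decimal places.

249.522

DE = (-6, -17, -28),  DF = (20, 14, 22)
i: (-17)·22 - (-28)·14 = -374 - (-392) = 18
j: (-28)·20 - (-6)·22 = -560 - (-132) = -428
k: (-6)·14 - (-17)·20 = -84 - (-340) = 256
DE × DF = (18, -428, 256)
|DE × DF| = √249044 ≈ 499.0431
area = ½ · 499.0431 ≈ 249.522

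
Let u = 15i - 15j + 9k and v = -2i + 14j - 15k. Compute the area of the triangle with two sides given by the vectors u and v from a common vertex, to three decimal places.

145.817

i: (-15)·(-15) - 9·14 = 225 - 126 = 99
j: 9·(-2) - 15·(-15) = -18 - (-225) = 207
k: 15·14 - (-15)·(-2) = 210 - 30 = 180
u × v = (99, 207, 180)
|u × v| = √(99² + 207² + 180²) = √85050 ≈ 291.6333
area = ½ · 291.6333 ≈ 145.817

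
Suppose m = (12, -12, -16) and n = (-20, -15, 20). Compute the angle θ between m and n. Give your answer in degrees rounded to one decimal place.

120.6

m · n = 12·(-20) + (-12)·(-15) + (-16)·20 = -240 + 180 - 320 = -380
|m|² = 144 + 144 + 256 = 544,  |m| = √544 ≈ 23.323808
|n|² = 400 + 225 + 400 = 1025,  |n| = √1025 ≈ 32.015621
cos θ = -380 / (23.323808 · 32.015621) ≈ -0.50889
θ = arccos(-0.50889) ≈ 120.6°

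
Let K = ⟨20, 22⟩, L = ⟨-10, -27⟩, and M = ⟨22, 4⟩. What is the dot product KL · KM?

KL = L − K = (-30, -49)
KM = M − K = (2, -18)
KL · KM = (-30)·2 + (-49)·(-18) = -60 + 882 = 822

822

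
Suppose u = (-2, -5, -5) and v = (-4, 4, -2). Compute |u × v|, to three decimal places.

i: (-5)·(-2) - (-5)·4 = 10 - (-20) = 30
j: (-5)·(-4) - (-2)·(-2) = 20 - 4 = 16
k: (-2)·4 - (-5)·(-4) = -8 - 20 = -28
u × v = (30, 16, -28)
|u × v| = √(30² + 16² + (-28)²) = √1940 ≈ 44.0454

44.045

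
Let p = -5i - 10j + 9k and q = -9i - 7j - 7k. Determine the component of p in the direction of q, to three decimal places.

3.887

p · q = (-5)·(-9) + (-10)·(-7) + 9·(-7) = 45 + 70 - 63 = 52
|q| = √(81 + 49 + 49) = √179 ≈ 13.3791
comp_q p = 52 / √179 ≈ 3.887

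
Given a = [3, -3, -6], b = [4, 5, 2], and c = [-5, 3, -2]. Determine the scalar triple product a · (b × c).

-264

b × c:
i: 5·(-2) - 2·3 = -10 - 6 = -16
j: 2·(-5) - 4·(-2) = -10 - (-8) = -2
k: 4·3 - 5·(-5) = 12 - (-25) = 37
b × c = (-16, -2, 37)
a · (b × c) = 3·(-16) + (-3)·(-2) + (-6)·37 = -48 + 6 - 222 = -264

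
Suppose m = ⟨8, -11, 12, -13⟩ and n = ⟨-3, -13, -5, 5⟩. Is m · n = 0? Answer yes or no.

m · n = 8·(-3) + (-11)·(-13) + 12·(-5) + (-13)·5 = -24 + 143 - 60 - 65 = -6
Nonzero, so the vectors are not orthogonal.

no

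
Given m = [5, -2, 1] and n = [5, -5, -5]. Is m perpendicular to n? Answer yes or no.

m · n = 5·5 + (-2)·(-5) + 1·(-5) = 25 + 10 - 5 = 30
Nonzero, so the vectors are not orthogonal.

no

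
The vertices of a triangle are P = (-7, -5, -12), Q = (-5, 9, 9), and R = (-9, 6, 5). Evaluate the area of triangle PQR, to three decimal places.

PQ = (2, 14, 21),  PR = (-2, 11, 17)
i: 14·17 - 21·11 = 238 - 231 = 7
j: 21·(-2) - 2·17 = -42 - 34 = -76
k: 2·11 - 14·(-2) = 22 - (-28) = 50
PQ × PR = (7, -76, 50)
|PQ × PR| = √8325 ≈ 91.2414
area = ½ · 91.2414 ≈ 45.621

45.621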